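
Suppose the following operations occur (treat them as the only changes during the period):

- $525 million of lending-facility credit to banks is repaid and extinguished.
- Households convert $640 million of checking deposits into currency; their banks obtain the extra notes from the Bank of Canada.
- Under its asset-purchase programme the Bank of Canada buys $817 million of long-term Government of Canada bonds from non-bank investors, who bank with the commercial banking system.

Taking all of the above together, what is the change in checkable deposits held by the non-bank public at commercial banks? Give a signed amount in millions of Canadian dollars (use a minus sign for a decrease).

Discount-window repayment $525 million: the counterparty is a bank, so public deposits are unchanged → 0.
Currency withdrawal $640 million: non-bank counterparties' bank balances fall → −$640M.
Asset purchase (from non-banks) $817 million: non-bank counterparties' bank balances rise → +$817M.
Net: 0 − 640 + 817 = +$177 million.

+$177 million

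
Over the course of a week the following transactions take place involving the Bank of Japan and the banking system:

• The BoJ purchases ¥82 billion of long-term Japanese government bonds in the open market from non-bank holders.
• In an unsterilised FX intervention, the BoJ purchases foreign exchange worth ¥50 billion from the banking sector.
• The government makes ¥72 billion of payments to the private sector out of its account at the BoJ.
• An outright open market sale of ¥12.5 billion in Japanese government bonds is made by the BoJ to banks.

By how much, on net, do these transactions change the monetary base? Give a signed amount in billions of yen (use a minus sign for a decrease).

Asset purchase (from non-banks) ¥82 billion: BoJ balance sheet expands → +¥82B.
FX purchase ¥50 billion: BoJ balance sheet expands → +¥50B.
Government spending ¥72 billion: a non-base liability converts back to reserves → +¥72B.
OMO sale (to banks) ¥12.5 billion: BoJ balance sheet contracts → −¥12.5B.
Net: 82 + 50 + 72 − 12.5 = +¥191.5 billion.

+¥191.5 billion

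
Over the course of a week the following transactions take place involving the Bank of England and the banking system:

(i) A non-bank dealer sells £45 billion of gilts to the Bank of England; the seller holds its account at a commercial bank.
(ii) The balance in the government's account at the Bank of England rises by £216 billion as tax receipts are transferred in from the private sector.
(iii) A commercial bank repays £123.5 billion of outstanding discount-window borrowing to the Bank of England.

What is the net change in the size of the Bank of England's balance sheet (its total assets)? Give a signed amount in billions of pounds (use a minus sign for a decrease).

-£78.5 billion

Bank of England balance sheet:
  Assets:      Securities +£45B, Loans to banks −£123.5B
  Liabilities: Bank reserves −£294.5B, Government deposits +£216B
Commercial banking system:
  Assets:      Reserves at CB −£294.5B
  Liabilities: Checkable deposits −£171B, Borrowings from CB −£123.5B
Change in total Bank of England assets = -£78.5 billion.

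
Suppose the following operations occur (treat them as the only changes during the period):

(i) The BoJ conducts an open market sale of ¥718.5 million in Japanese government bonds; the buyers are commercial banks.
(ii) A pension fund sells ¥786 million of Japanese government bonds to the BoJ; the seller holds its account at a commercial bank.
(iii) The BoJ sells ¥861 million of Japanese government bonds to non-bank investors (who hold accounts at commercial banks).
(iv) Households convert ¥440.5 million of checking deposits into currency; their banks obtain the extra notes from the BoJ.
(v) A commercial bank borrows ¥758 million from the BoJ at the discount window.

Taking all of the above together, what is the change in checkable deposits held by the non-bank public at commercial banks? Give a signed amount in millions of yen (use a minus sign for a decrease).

BoJ balance sheet:
  Assets:      Securities −¥793.5M, Loans to banks +¥758M
  Liabilities: Bank reserves −¥476M, Currency in circulation +¥440.5M
Commercial banking system:
  Assets:      Reserves at CB −¥476M, Securities +¥718.5M
  Liabilities: Checkable deposits −¥515.5M, Borrowings from CB +¥758M
So the change in checkable deposits held by the non-bank public at commercial banks is -¥515.5 million.

-¥515.5 million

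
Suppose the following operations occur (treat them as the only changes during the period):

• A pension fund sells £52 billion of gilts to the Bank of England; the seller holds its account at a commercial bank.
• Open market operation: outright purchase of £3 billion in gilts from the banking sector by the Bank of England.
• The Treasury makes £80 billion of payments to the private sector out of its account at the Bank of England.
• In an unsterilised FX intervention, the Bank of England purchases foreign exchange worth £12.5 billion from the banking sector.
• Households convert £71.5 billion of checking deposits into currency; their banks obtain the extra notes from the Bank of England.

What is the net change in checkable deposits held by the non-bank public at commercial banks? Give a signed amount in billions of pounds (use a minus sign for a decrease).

+£60.5 billion

Bank of England balance sheet:
  Assets:      Securities +£55B, Foreign assets +£12.5B
  Liabilities: Bank reserves +£76B, Currency in circulation +£71.5B, Government deposits −£80B
Commercial banking system:
  Assets:      Reserves at CB +£76B, Securities −£3B, Foreign assets −£12.5B
  Liabilities: Checkable deposits +£60.5B
So the change in checkable deposits held by the non-bank public at commercial banks is +£60.5 billion.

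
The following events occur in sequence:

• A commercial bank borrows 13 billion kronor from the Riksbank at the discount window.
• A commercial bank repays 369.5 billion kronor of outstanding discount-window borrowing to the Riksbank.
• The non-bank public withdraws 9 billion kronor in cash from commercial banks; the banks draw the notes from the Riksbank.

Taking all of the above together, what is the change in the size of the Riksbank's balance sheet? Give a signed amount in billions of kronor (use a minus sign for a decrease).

Riksbank balance sheet:
  Assets:      Loans to banks −356.5B
  Liabilities: Bank reserves −365.5B, Currency in circulation +9B
Change in total Riksbank assets = -356.5 billion.

-356.5 billion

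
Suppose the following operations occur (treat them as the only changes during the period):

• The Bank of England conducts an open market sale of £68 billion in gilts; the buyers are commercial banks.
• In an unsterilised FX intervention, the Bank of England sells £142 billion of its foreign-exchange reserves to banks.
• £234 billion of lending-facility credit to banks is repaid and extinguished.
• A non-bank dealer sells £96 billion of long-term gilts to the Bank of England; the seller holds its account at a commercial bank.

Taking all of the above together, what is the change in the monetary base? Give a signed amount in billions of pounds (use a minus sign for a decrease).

-£348 billion

OMO sale (to banks) £68 billion: Bank of England balance sheet contracts → −£68B.
FX sale £142 billion: Bank of England balance sheet contracts → −£142B.
Discount-window repayment £234 billion: Bank of England balance sheet contracts → −£234B.
Asset purchase (from non-banks) £96 billion: Bank of England balance sheet expands → +£96B.
Net: −68 − 142 − 234 + 96 = -£348 billion.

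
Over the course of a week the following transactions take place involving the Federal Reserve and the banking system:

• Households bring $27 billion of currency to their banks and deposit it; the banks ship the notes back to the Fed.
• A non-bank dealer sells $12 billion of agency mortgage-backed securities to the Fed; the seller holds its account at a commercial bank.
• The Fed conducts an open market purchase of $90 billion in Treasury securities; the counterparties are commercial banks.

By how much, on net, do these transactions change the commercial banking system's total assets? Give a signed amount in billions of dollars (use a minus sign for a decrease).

Fed balance sheet:
  Assets:      Securities +$102B
  Liabilities: Bank reserves +$129B, Currency in circulation −$27B
Commercial banking system:
  Assets:      Reserves at CB +$129B, Securities −$90B
  Liabilities: Checkable deposits +$39B
Change in total bank assets = +$39 billion.

+$39 billion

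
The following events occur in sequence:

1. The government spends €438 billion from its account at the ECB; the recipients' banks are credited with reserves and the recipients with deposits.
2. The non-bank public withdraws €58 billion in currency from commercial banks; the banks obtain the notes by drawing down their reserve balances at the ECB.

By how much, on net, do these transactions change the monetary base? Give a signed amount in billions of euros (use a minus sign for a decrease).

Government spending €438 billion: a non-base liability converts back to reserves → +€438B.
Currency withdrawal €58 billion: just a shift between currency and reserves — both are base money → 0.
Net: 438 + 0 = +€438 billion.

+€438 billion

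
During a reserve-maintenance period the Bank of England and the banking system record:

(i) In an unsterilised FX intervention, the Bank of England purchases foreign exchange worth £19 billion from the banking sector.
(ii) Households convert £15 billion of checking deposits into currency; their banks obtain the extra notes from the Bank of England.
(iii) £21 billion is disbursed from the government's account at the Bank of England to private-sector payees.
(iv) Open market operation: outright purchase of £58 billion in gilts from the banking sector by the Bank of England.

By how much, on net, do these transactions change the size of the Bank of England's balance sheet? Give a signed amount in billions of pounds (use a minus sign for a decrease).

Bank of England balance sheet:
  Assets:      Securities +£58B, Foreign assets +£19B
  Liabilities: Bank reserves +£83B, Currency in circulation +£15B, Government deposits −£21B
Change in total Bank of England assets = +£77 billion.

+£77 billion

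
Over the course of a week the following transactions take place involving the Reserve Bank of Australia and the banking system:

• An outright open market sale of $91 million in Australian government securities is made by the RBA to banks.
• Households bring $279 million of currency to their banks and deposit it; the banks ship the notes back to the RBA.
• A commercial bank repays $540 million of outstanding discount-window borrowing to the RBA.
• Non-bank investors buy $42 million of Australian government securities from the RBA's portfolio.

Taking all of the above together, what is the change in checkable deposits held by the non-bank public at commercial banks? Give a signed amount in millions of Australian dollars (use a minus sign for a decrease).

RBA balance sheet:
  Assets:      Securities −$133M, Loans to banks −$540M
  Liabilities: Bank reserves −$394M, Currency in circulation −$279M
Commercial banking system:
  Assets:      Reserves at CB −$394M, Securities +$91M
  Liabilities: Checkable deposits +$237M, Borrowings from CB −$540M
So the change in checkable deposits held by the non-bank public at commercial banks is +$237 million.

+$237 million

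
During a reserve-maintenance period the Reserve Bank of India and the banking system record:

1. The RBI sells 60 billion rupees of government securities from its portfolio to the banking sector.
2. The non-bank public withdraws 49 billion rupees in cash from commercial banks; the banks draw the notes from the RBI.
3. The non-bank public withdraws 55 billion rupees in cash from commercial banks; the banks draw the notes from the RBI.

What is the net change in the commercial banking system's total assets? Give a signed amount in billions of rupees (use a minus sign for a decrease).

-104 billion

OMO sale (to banks) 60 billion rupees: just an asset swap on bank balance sheets → 0.
Currency withdrawal 49 billion rupees: bank balance sheets shrink → −49B.
Currency withdrawal 55 billion rupees: bank balance sheets shrink → −55B.
Net: 0 − 49 − 55 = -104 billion.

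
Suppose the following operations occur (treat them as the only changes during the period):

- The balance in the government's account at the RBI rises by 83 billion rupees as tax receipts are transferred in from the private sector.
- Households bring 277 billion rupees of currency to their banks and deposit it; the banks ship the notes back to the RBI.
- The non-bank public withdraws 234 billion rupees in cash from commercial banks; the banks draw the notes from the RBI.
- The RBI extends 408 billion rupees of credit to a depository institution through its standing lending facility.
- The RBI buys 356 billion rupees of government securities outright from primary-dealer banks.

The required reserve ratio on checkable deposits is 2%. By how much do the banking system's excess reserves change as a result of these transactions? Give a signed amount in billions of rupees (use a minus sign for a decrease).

Government account inflow 83 billion rupees: reserves −83B, deposits −83B.
Currency deposit 277 billion rupees: reserves +277B, deposits +277B.
Currency withdrawal 234 billion rupees: reserves −234B, deposits −234B.
Discount-window loan 408 billion rupees: reserves +408B, deposits 0.
OMO purchase (from banks) 356 billion rupees: reserves +356B, deposits 0.
Totals: Δreserves = +724B, Δdeposits = −40B.
Δrequired reserves = 2% × −40B = −0.8B.
Δexcess reserves = Δreserves − Δrequired = +724B − (−0.8B) = +724.8 billion.

+724.8 billion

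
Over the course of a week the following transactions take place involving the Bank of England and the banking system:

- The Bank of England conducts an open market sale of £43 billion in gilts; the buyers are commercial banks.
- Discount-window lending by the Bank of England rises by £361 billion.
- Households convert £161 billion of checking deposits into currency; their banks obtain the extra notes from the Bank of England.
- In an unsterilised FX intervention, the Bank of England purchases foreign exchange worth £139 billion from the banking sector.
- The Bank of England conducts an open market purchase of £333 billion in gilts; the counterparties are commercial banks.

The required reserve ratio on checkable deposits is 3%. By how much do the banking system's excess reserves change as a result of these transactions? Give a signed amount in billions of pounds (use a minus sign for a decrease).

OMO sale (to banks) £43 billion: reserves −£43B, deposits 0.
Discount-window loan £361 billion: reserves +£361B, deposits 0.
Currency withdrawal £161 billion: reserves −£161B, deposits −£161B.
FX purchase £139 billion: reserves +£139B, deposits 0.
OMO purchase (from banks) £333 billion: reserves +£333B, deposits 0.
Totals: Δreserves = +£629B, Δdeposits = −£161B.
Δrequired reserves = 3% × −£161B = −£4.83B.
Δexcess reserves = Δreserves − Δrequired = +£629B − (−£4.83B) = +£633.83 billion.

+£633.83 billion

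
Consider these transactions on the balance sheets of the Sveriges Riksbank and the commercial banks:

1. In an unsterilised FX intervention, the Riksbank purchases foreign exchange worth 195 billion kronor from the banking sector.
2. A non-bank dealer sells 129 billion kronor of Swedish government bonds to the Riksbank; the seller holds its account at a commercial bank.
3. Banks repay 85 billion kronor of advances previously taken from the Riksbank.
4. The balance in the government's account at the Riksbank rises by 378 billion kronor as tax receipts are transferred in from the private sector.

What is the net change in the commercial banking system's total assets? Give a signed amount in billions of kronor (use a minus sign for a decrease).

FX purchase 195 billion kronor: just an asset swap on bank balance sheets → 0.
Asset purchase (from non-banks) 129 billion kronor: bank balance sheets expand → +129B.
Discount-window repayment 85 billion kronor: bank balance sheets shrink → −85B.
Government account inflow 378 billion kronor: bank balance sheets shrink → −378B.
Net: 0 + 129 − 85 − 378 = -334 billion.

-334 billion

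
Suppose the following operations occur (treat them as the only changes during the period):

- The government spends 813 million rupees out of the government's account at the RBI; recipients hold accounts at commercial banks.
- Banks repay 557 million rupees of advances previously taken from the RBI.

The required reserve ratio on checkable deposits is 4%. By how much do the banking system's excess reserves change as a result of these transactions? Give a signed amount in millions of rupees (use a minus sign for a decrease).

+223.48 million

Government spending 813 million rupees: reserves +813M, deposits +813M.
Discount-window repayment 557 million rupees: reserves −557M, deposits 0.
Totals: Δreserves = +256M, Δdeposits = +813M.
Δrequired reserves = 4% × +813M = +32.52M.
Δexcess reserves = Δreserves − Δrequired = +256M − (+32.52M) = +223.48 million.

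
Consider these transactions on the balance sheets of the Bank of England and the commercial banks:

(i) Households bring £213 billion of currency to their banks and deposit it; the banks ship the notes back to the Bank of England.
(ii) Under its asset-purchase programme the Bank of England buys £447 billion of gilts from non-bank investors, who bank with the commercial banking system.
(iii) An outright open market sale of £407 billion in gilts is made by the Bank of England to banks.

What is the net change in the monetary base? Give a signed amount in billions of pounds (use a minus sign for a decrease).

Currency deposit £213 billion: just a shift between currency and reserves — both are base money → 0.
Asset purchase (from non-banks) £447 billion: Bank of England balance sheet expands → +£447B.
OMO sale (to banks) £407 billion: Bank of England balance sheet contracts → −£407B.
Net: 0 + 447 − 407 = +£40 billion.

+£40 billion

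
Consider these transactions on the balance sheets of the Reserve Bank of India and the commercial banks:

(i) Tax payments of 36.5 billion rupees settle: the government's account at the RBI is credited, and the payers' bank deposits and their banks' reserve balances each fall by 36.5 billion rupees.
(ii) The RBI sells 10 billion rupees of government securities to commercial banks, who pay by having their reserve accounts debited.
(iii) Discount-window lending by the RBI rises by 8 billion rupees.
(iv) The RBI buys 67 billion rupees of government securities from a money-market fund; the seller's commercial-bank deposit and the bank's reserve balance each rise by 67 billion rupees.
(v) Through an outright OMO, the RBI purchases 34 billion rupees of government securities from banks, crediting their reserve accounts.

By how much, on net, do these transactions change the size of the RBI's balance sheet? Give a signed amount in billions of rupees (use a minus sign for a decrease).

RBI balance sheet:
  Assets:      Securities +91B, Loans to banks +8B
  Liabilities: Bank reserves +62.5B, Government deposits +36.5B
Commercial banking system:
  Assets:      Reserves at CB +62.5B, Securities −24B
  Liabilities: Checkable deposits +30.5B, Borrowings from CB +8B
Change in total RBI assets = +99 billion.

+99 billion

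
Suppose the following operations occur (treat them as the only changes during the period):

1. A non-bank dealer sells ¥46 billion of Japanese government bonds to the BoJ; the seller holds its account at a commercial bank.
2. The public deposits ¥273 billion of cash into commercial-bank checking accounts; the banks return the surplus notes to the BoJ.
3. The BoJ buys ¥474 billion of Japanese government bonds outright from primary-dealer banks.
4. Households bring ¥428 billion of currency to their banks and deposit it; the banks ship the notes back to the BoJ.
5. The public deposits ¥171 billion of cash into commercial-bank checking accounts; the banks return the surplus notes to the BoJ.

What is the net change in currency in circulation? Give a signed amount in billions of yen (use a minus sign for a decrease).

Asset purchase (from non-banks) ¥46 billion: no currency enters or leaves circulation → 0.
Currency deposit ¥273 billion: notes return to the central bank → −¥273B.
OMO purchase (from banks) ¥474 billion: no currency enters or leaves circulation → 0.
Currency deposit ¥428 billion: notes return to the central bank → −¥428B.
Currency deposit ¥171 billion: notes return to the central bank → −¥171B.
Net: 0 − 273 + 0 − 428 − 171 = -¥872 billion.

-¥872 billion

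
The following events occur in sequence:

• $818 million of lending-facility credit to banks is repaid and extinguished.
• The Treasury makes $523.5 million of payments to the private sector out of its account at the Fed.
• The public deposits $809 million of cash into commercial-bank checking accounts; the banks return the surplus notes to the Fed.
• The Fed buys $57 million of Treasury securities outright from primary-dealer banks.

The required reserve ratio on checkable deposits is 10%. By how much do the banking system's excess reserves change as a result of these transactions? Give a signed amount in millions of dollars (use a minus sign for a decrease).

+$438.25 million

Discount-window repayment $818 million: reserves −$818M, deposits 0.
Government spending $523.5 million: reserves +$523.5M, deposits +$523.5M.
Currency deposit $809 million: reserves +$809M, deposits +$809M.
OMO purchase (from banks) $57 million: reserves +$57M, deposits 0.
Totals: Δreserves = +$571.5M, Δdeposits = +$1332.5M.
Δrequired reserves = 10% × +$1332.5M = +$133.25M.
Δexcess reserves = Δreserves − Δrequired = +$571.5M − (+$133.25M) = +$438.25 million.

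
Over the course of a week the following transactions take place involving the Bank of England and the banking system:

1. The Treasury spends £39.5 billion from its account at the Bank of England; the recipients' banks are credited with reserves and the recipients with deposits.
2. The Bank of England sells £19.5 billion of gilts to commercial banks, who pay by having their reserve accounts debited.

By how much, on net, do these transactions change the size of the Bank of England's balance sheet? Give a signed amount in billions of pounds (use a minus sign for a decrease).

Government spending £39.5 billion: only the composition of liabilities changes → 0.
OMO sale (to banks) £19.5 billion: a Bank of England asset is shed → −£19.5B.
Net: 0 − 19.5 = -£19.5 billion.

-£19.5 billion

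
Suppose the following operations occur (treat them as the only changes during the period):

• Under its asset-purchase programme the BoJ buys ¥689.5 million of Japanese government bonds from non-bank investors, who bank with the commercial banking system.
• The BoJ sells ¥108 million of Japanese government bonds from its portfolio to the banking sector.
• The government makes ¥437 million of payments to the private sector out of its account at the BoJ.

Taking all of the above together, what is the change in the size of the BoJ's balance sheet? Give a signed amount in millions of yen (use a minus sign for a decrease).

BoJ balance sheet:
  Assets:      Securities +¥581.5M
  Liabilities: Bank reserves +¥1018.5M, Government deposits −¥437M
Commercial banking system:
  Assets:      Reserves at CB +¥1018.5M, Securities +¥108M
  Liabilities: Checkable deposits +¥1126.5M
Change in total BoJ assets = +¥581.5 million.

+¥581.5 million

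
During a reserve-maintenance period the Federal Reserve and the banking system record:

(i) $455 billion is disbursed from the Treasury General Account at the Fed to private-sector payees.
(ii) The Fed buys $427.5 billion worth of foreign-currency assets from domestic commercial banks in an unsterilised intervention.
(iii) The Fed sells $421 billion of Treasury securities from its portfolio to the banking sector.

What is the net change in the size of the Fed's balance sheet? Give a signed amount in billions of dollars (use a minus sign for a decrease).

+$6.5 billion

Government spending $455 billion: only the composition of liabilities changes → 0.
FX purchase $427.5 billion: a Fed asset is acquired → +$427.5B.
OMO sale (to banks) $421 billion: a Fed asset is shed → −$421B.
Net: 0 + 427.5 − 421 = +$6.5 billion.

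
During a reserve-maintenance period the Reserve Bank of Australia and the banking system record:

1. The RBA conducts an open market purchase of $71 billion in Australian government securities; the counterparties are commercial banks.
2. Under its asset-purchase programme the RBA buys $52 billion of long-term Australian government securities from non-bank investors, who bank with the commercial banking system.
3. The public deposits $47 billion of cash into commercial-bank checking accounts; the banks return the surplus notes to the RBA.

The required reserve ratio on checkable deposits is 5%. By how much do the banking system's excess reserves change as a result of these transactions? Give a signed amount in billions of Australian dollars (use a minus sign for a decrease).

OMO purchase (from banks) $71 billion: reserves +$71B, deposits 0.
Asset purchase (from non-banks) $52 billion: reserves +$52B, deposits +$52B.
Currency deposit $47 billion: reserves +$47B, deposits +$47B.
Totals: Δreserves = +$170B, Δdeposits = +$99B.
Δrequired reserves = 5% × +$99B = +$4.95B.
Δexcess reserves = Δreserves − Δrequired = +$170B − (+$4.95B) = +$165.05 billion.

+$165.05 billion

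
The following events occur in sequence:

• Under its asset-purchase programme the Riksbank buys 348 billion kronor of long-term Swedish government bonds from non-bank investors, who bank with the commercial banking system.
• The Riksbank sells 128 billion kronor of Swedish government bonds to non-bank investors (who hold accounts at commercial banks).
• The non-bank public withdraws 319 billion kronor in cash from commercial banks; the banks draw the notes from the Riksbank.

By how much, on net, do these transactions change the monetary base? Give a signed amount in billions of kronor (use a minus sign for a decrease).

+220 billion

Asset purchase (from non-banks) 348 billion kronor: Riksbank balance sheet expands → +348B.
Asset sale (to non-banks) 128 billion kronor: Riksbank balance sheet contracts → −128B.
Currency withdrawal 319 billion kronor: just a shift between currency and reserves — both are base money → 0.
Net: 348 − 128 + 0 = +220 billion.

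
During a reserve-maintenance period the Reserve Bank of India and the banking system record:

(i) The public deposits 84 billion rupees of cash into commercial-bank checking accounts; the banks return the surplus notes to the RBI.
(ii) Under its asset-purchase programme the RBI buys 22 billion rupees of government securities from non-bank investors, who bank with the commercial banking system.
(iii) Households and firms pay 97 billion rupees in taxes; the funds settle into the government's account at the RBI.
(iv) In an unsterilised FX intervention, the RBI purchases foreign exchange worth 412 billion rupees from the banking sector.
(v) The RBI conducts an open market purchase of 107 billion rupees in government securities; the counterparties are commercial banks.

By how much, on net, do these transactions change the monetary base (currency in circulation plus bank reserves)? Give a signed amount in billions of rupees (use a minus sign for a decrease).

Currency deposit 84 billion rupees: just a shift between currency and reserves — both are base money → 0.
Asset purchase (from non-banks) 22 billion rupees: RBI balance sheet expands → +22B.
Government account inflow 97 billion rupees: reserves shift to a non-base liability → −97B.
FX purchase 412 billion rupees: RBI balance sheet expands → +412B.
OMO purchase (from banks) 107 billion rupees: RBI balance sheet expands → +107B.
Net: 0 + 22 − 97 + 412 + 107 = +444 billion.

+444 billion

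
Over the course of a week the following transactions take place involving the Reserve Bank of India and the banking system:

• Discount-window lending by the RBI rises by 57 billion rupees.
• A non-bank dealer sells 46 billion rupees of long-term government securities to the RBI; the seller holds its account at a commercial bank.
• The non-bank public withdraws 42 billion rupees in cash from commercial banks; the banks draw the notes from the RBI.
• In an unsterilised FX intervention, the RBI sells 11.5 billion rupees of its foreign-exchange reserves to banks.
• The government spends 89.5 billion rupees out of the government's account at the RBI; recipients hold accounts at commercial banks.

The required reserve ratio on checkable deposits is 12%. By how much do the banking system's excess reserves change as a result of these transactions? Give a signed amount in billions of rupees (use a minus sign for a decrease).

Discount-window loan 57 billion rupees: reserves +57B, deposits 0.
Asset purchase (from non-banks) 46 billion rupees: reserves +46B, deposits +46B.
Currency withdrawal 42 billion rupees: reserves −42B, deposits −42B.
FX sale 11.5 billion rupees: reserves −11.5B, deposits 0.
Government spending 89.5 billion rupees: reserves +89.5B, deposits +89.5B.
Totals: Δreserves = +139B, Δdeposits = +93.5B.
Δrequired reserves = 12% × +93.5B = +11.22B.
Δexcess reserves = Δreserves − Δrequired = +139B − (+11.22B) = +127.78 billion.

+127.78 billion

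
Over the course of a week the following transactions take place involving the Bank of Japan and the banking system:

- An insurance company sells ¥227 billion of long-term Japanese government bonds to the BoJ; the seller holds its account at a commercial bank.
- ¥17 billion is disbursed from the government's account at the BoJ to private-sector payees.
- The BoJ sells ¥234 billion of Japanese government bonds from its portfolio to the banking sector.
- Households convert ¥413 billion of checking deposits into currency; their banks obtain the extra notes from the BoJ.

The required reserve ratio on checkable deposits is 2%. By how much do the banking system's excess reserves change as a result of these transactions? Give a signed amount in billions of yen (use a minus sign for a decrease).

Asset purchase (from non-banks) ¥227 billion: reserves +¥227B, deposits +¥227B.
Government spending ¥17 billion: reserves +¥17B, deposits +¥17B.
OMO sale (to banks) ¥234 billion: reserves −¥234B, deposits 0.
Currency withdrawal ¥413 billion: reserves −¥413B, deposits −¥413B.
Totals: Δreserves = −¥403B, Δdeposits = −¥169B.
Δrequired reserves = 2% × −¥169B = −¥3.38B.
Δexcess reserves = Δreserves − Δrequired = −¥403B − (−¥3.38B) = -¥399.62 billion.

-¥399.62 billion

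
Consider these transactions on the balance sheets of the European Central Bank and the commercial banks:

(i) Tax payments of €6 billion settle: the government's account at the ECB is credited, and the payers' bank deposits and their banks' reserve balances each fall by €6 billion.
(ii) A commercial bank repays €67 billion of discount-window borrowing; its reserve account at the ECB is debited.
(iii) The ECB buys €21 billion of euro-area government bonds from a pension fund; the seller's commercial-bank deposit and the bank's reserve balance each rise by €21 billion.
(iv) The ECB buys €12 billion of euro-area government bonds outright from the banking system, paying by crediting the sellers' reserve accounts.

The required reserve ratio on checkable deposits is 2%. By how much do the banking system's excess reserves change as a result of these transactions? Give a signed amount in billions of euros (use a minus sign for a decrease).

-€40.3 billion

Government account inflow €6 billion: reserves −€6B, deposits −€6B.
Discount-window repayment €67 billion: reserves −€67B, deposits 0.
Asset purchase (from non-banks) €21 billion: reserves +€21B, deposits +€21B.
OMO purchase (from banks) €12 billion: reserves +€12B, deposits 0.
Totals: Δreserves = −€40B, Δdeposits = +€15B.
Δrequired reserves = 2% × +€15B = +€0.3B.
Δexcess reserves = Δreserves − Δrequired = −€40B − (+€0.3B) = -€40.3 billion.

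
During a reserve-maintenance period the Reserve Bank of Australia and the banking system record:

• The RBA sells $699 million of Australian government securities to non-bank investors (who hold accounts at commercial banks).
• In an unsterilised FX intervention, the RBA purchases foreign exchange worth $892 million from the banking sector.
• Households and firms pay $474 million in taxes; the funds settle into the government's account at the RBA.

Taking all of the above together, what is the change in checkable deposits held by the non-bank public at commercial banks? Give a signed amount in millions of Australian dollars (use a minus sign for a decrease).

-$1173 million

Asset sale (to non-banks) $699 million: non-bank counterparties' bank balances fall → −$699M.
FX purchase $892 million: the counterparty is a bank, so public deposits are unchanged → 0.
Government account inflow $474 million: non-bank counterparties' bank balances fall → −$474M.
Net: −699 + 0 − 474 = -$1173 million.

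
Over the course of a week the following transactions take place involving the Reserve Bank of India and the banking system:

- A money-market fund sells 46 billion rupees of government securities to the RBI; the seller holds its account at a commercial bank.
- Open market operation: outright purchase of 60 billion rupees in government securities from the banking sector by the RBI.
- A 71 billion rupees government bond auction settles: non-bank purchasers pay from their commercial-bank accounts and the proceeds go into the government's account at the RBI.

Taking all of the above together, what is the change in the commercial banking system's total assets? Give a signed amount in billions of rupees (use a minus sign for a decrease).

Asset purchase (from non-banks) 46 billion rupees: bank balance sheets expand → +46B.
OMO purchase (from banks) 60 billion rupees: just an asset swap on bank balance sheets → 0.
Government account inflow 71 billion rupees: bank balance sheets shrink → −71B.
Net: 46 + 0 − 71 = -25 billion.

-25 billion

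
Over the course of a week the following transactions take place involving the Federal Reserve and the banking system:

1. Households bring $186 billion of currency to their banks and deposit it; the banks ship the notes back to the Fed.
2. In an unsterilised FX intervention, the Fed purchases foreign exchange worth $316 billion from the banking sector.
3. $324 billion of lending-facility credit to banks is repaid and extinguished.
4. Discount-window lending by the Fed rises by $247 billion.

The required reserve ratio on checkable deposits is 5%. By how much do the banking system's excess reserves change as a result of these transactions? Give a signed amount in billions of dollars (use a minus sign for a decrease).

Currency deposit $186 billion: reserves +$186B, deposits +$186B.
FX purchase $316 billion: reserves +$316B, deposits 0.
Discount-window repayment $324 billion: reserves −$324B, deposits 0.
Discount-window loan $247 billion: reserves +$247B, deposits 0.
Totals: Δreserves = +$425B, Δdeposits = +$186B.
Δrequired reserves = 5% × +$186B = +$9.3B.
Δexcess reserves = Δreserves − Δrequired = +$425B − (+$9.3B) = +$415.7 billion.

+$415.7 billion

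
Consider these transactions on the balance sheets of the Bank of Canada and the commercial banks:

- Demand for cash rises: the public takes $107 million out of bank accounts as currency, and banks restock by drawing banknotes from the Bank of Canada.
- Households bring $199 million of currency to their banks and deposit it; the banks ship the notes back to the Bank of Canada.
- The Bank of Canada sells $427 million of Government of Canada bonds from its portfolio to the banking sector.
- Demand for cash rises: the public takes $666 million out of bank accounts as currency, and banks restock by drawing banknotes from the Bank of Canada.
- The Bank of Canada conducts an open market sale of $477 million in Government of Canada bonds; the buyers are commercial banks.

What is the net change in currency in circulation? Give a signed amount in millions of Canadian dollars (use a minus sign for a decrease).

Bank of Canada balance sheet:
  Assets:      Securities −$904M
  Liabilities: Bank reserves −$1478M, Currency in circulation +$574M
Commercial banking system:
  Assets:      Reserves at CB −$1478M, Securities +$904M
  Liabilities: Checkable deposits −$574M
So the change in currency in circulation is +$574 million.

+$574 million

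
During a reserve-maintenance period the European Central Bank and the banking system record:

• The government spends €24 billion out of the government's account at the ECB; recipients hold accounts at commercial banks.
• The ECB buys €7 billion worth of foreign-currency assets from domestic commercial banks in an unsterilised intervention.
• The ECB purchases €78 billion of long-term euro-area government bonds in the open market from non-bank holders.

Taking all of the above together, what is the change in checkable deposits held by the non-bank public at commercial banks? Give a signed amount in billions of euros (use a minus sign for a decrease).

ECB balance sheet:
  Assets:      Securities +€78B, Foreign assets +€7B
  Liabilities: Bank reserves +€109B, Government deposits −€24B
Commercial banking system:
  Assets:      Reserves at CB +€109B, Foreign assets −€7B
  Liabilities: Checkable deposits +€102B
So the change in checkable deposits held by the non-bank public at commercial banks is +€102 billion.

+€102 billion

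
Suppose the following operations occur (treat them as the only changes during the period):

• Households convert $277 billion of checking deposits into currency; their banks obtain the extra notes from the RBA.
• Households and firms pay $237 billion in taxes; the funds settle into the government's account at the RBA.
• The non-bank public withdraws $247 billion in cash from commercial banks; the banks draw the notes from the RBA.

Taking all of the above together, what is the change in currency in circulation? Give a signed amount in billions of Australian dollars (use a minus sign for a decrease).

+$524 billion

RBA balance sheet:
  Assets:      no change
  Liabilities: Bank reserves −$761B, Currency in circulation +$524B, Government deposits +$237B
So the change in currency in circulation is +$524 billion.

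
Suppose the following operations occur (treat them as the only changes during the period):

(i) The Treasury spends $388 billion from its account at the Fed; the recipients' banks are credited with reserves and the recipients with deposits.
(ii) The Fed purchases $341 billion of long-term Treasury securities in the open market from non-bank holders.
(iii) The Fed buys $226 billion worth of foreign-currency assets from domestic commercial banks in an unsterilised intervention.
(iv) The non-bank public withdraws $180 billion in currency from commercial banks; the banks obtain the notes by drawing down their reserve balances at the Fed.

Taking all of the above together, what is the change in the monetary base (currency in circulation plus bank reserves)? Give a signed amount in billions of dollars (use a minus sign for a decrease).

+$955 billion

Fed balance sheet:
  Assets:      Securities +$341B, Foreign assets +$226B
  Liabilities: Bank reserves +$775B, Currency in circulation +$180B, Government deposits −$388B
Monetary base = currency + reserves: +$180B + (+$775B) = +$955 billion.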